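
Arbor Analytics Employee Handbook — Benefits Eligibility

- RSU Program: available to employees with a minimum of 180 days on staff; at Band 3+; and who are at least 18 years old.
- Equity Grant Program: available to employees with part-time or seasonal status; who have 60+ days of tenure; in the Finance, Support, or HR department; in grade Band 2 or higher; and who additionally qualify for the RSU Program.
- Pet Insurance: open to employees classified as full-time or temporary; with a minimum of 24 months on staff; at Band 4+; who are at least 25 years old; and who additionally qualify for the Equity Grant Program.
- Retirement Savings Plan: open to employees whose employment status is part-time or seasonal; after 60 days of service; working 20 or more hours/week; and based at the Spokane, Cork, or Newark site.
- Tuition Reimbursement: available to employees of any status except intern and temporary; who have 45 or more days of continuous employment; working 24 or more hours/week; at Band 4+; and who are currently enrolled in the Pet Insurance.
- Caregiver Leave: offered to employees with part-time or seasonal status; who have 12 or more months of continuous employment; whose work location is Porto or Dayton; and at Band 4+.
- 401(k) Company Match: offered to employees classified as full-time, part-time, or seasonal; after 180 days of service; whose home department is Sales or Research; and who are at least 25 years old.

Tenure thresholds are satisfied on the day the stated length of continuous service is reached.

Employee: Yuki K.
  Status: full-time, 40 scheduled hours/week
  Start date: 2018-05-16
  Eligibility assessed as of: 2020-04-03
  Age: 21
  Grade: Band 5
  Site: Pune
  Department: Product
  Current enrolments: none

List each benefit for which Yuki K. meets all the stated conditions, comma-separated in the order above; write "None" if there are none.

Service from 2018-05-16 to 2020-04-03: 688 days.
RSU Program — service 688 days ≥ 180 days ✓; grade Band 5 ≥ Band 3 ✓; age 21 ≥ 18 ✓ → eligible.
Equity Grant Program — status full-time ✗ (requires part-time or seasonal) → not eligible.
Pet Insurance — status full-time ✓; service 688 days < 24 months (≈720 days) ✗ → not eligible.
Retirement Savings Plan — status full-time ✗ (requires part-time or seasonal) → not eligible.
Tuition Reimbursement — status full-time ✓ (not excluded); service 688 days ≥ 45 days ✓; 40 hrs/wk ≥ 24 ✓; grade Band 5 ≥ Band 4 ✓; not enrolled in Pet Insurance ✗ → not eligible.
Caregiver Leave — status full-time ✗ (requires part-time or seasonal) → not eligible.
401(k) Company Match — status full-time ✓; service 688 days ≥ 180 days ✓; dept Product ✗ → not eligible.

RSU Program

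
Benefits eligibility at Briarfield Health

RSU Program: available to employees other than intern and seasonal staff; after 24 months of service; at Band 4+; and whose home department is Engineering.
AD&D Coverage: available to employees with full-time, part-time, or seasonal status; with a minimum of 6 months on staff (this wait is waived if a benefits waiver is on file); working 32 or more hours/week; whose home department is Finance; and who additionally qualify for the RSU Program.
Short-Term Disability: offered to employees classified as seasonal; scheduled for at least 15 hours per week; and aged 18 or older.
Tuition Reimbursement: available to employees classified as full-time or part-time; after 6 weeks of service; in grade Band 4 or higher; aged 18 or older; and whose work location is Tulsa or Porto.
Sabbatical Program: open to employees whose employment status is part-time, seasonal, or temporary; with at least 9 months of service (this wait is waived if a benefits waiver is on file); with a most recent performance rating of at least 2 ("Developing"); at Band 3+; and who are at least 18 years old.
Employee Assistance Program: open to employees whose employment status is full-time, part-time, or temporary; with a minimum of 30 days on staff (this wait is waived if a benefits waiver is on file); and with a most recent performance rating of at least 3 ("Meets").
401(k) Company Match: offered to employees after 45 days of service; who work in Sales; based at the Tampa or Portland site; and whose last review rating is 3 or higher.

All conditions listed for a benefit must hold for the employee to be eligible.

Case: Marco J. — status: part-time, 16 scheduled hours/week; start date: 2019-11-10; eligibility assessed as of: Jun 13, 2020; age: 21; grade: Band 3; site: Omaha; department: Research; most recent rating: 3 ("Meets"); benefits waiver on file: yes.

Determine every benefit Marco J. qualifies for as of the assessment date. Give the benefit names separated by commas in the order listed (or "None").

Sabbatical Program, Employee Assistance Program

Service from 2019-11-10 to Jun 13, 2020: 216 days.
RSU Program — status part-time ✓ (not excluded); service 216 days < 24 months (≈720 days) ✗ → not eligible.
AD&D Coverage — status part-time ✓; benefits waiver on file ✓; 16 hrs/wk < 32 ✗ → not eligible.
Short-Term Disability — status part-time ✗ (requires seasonal) → not eligible.
Tuition Reimbursement — status part-time ✓; service 216 days ≥ 6 weeks (≈42 days) ✓; grade Band 3 < Band 4 ✗ → not eligible.
Sabbatical Program — status part-time ✓; benefits waiver on file ✓; rating 3 ≥ 2 ✓; grade Band 3 ≥ Band 3 ✓; age 21 ≥ 18 ✓ → eligible.
Employee Assistance Program — status part-time ✓; benefits waiver on file ✓; rating 3 ≥ 3 ✓ → eligible.
401(k) Company Match — service 216 days ≥ 45 days ✓; dept Research ✗ → not eligible.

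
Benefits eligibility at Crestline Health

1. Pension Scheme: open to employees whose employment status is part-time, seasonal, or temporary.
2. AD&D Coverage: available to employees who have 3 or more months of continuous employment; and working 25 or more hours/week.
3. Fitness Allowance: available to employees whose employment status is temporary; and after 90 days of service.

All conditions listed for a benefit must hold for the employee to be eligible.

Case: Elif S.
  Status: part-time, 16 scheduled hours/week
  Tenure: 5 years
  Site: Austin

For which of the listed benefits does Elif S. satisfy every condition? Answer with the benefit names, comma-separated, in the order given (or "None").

Pension Scheme — status part-time ✓ → eligible.
AD&D Coverage — service 5 years ≥ 3 months (≈90 days) ✓; 16 hrs/wk < 25 ✗ → not eligible.
Fitness Allowance — status part-time ✗ (requires temporary) → not eligible.

Pension Scheme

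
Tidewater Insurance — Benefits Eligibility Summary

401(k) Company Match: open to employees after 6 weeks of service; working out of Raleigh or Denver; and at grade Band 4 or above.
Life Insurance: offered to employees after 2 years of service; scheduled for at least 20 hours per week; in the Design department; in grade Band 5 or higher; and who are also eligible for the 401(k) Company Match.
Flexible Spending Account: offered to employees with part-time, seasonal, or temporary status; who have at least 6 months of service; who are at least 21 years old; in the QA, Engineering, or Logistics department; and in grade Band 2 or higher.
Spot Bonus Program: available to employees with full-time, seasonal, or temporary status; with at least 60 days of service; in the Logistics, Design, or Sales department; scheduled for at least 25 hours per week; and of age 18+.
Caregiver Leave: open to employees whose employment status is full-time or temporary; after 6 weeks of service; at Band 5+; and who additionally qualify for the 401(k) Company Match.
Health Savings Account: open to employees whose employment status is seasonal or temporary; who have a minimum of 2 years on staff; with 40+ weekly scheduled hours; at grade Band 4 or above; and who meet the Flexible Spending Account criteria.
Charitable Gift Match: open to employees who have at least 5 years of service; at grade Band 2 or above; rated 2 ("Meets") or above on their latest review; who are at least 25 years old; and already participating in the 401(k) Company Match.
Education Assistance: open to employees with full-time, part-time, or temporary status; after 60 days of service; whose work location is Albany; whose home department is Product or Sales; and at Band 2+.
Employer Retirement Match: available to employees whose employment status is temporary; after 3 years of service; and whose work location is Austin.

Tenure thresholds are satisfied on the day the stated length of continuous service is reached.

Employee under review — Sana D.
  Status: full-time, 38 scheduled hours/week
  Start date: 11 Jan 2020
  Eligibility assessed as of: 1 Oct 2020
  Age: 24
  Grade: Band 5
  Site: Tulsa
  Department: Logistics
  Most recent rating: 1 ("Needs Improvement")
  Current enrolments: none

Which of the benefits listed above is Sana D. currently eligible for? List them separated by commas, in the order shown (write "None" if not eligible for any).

Service from 11 Jan 2020 to 1 Oct 2020: 264 days.
401(k) Company Match — service 264 days ≥ 6 weeks (≈42 days) ✓; site Tulsa ✗ (not Raleigh or Denver) → not eligible.
Life Insurance — service 264 days < 2 years (≈730 days) ✗ → not eligible.
Flexible Spending Account — status full-time ✗ (requires part-time, seasonal, or temporary) → not eligible.
Spot Bonus Program — status full-time ✓; service 264 days ≥ 60 days ✓; dept Logistics ✓; 38 hrs/wk ≥ 25 ✓; age 24 ≥ 18 ✓ → eligible.
Caregiver Leave — status full-time ✓; service 264 days ≥ 6 weeks (≈42 days) ✓; grade Band 5 ≥ Band 5 ✓; not eligible for 401(k) Company Match ✗ → not eligible.
Health Savings Account — status full-time ✗ (requires seasonal or temporary) → not eligible.
Charitable Gift Match — service 264 days < 5 years (≈1825 days) ✗ → not eligible.
Education Assistance — status full-time ✓; service 264 days ≥ 60 days ✓; site Tulsa ✗ (not Albany) → not eligible.
Employer Retirement Match — status full-time ✗ (requires temporary) → not eligible.

Spot Bonus Program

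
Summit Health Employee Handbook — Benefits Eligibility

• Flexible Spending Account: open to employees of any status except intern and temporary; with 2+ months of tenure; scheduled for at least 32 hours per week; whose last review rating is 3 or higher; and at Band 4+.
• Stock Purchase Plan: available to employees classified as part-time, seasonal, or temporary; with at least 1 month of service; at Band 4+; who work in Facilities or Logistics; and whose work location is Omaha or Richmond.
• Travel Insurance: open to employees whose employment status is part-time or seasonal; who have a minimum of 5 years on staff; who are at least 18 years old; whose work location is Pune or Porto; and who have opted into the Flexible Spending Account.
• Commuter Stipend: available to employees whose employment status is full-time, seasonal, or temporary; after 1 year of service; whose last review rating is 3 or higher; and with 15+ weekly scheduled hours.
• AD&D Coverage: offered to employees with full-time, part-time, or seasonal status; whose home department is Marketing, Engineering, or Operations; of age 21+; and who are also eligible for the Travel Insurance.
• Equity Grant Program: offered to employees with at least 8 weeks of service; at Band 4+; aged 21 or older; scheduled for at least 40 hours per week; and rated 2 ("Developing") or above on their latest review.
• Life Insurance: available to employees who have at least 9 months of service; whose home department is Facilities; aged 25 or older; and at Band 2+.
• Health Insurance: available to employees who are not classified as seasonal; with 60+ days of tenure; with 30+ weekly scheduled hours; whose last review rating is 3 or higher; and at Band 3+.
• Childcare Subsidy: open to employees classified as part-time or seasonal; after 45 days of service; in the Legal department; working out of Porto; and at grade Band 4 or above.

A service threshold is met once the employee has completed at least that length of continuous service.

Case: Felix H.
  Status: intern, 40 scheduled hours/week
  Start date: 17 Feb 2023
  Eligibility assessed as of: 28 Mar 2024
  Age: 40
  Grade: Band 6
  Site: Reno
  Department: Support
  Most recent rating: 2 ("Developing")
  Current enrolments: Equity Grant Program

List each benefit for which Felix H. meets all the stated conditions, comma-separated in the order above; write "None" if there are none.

Equity Grant Program

Service from 17 Feb 2023 to 28 Mar 2024: 405 days.
Flexible Spending Account — status intern ✗ (excluded) → not eligible.
Stock Purchase Plan — status intern ✗ (requires part-time, seasonal, or temporary) → not eligible.
Travel Insurance — status intern ✗ (requires part-time or seasonal) → not eligible.
Commuter Stipend — status intern ✗ (requires full-time, seasonal, or temporary) → not eligible.
AD&D Coverage — status intern ✗ (requires full-time, part-time, or seasonal) → not eligible.
Equity Grant Program — service 405 days ≥ 8 weeks (≈56 days) ✓; grade Band 6 ≥ Band 4 ✓; age 40 ≥ 21 ✓; 40 hrs/wk ≥ 40 ✓; rating 2 ≥ 2 ✓ → eligible.
Life Insurance — service 405 days ≥ 9 months (≈270 days) ✓; dept Support ✗ → not eligible.
Health Insurance — status intern ✓ (not excluded); service 405 days ≥ 60 days ✓; 40 hrs/wk ≥ 30 ✓; rating 2 < 3 ✗ → not eligible.
Childcare Subsidy — status intern ✗ (requires part-time or seasonal) → not eligible.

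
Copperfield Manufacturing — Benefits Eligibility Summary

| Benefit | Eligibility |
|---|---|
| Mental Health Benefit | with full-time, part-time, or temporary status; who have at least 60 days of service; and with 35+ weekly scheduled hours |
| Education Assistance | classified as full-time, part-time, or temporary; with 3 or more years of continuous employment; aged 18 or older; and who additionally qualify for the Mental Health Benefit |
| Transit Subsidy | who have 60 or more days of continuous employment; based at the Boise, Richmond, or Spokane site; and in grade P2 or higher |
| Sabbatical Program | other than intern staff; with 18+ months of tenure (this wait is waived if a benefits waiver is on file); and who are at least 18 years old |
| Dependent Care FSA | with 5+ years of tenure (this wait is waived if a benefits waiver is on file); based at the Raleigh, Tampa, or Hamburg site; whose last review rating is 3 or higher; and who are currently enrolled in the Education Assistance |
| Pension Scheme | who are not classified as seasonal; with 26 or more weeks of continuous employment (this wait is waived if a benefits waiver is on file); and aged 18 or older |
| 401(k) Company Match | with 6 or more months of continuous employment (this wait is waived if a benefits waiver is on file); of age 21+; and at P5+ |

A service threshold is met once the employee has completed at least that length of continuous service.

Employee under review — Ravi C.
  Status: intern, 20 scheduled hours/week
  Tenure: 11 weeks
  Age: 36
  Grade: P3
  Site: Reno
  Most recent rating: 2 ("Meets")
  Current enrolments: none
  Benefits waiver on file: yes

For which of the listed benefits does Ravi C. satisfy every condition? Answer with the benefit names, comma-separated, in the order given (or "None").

Pension Scheme

Mental Health Benefit — status intern ✗ (requires full-time, part-time, or temporary) → not eligible.
Education Assistance — status intern ✗ (requires full-time, part-time, or temporary) → not eligible.
Transit Subsidy — service 11 weeks ≥ 60 days ✓; site Reno ✗ (not Boise, Richmond, or Spokane) → not eligible.
Sabbatical Program — status intern ✗ (excluded) → not eligible.
Dependent Care FSA — benefits waiver on file ✓; site Reno ✗ (not Raleigh, Tampa, or Hamburg) → not eligible.
Pension Scheme — status intern ✓ (not excluded); benefits waiver on file ✓; age 36 ≥ 18 ✓ → eligible.
401(k) Company Match — benefits waiver on file ✓; age 36 ≥ 21 ✓; grade P3 < P5 ✗ → not eligible.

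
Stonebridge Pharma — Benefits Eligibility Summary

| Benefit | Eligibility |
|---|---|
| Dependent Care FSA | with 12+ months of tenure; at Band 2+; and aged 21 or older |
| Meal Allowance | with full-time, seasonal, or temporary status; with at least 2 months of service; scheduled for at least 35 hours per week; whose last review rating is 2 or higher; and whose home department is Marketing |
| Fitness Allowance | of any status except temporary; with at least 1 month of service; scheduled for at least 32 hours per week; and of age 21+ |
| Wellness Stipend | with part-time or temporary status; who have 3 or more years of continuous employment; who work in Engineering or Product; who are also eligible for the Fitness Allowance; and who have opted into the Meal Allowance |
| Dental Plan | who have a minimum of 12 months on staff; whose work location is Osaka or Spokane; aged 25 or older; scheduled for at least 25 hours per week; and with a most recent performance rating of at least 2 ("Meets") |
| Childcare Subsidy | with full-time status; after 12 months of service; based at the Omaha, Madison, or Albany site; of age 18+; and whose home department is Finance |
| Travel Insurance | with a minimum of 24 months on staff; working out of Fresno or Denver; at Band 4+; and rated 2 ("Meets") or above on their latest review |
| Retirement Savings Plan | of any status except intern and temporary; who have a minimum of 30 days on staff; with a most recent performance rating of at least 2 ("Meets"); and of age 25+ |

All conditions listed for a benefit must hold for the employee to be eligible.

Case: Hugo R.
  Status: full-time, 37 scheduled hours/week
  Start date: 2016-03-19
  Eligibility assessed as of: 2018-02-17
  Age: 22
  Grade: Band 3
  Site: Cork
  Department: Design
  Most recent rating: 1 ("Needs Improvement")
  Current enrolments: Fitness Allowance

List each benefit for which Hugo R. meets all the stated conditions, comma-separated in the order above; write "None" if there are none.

Dependent Care FSA, Fitness Allowance

Service from 2016-03-19 to 2018-02-17: 700 days.
Dependent Care FSA — service 700 days ≥ 12 months (≈360 days) ✓; grade Band 3 ≥ Band 2 ✓; age 22 ≥ 21 ✓ → eligible.
Meal Allowance — status full-time ✓; service 700 days ≥ 2 months (≈60 days) ✓; 37 hrs/wk ≥ 35 ✓; rating 1 < 2 ✗ → not eligible.
Fitness Allowance — status full-time ✓ (not excluded); service 700 days ≥ 1 month (≈30 days) ✓; 37 hrs/wk ≥ 32 ✓; age 22 ≥ 21 ✓ → eligible.
Wellness Stipend — status full-time ✗ (requires part-time or temporary) → not eligible.
Dental Plan — service 700 days ≥ 12 months (≈360 days) ✓; site Cork ✗ (not Osaka or Spokane) → not eligible.
Childcare Subsidy — status full-time ✓; service 700 days ≥ 12 months (≈360 days) ✓; site Cork ✗ (not Omaha, Madison, or Albany) → not eligible.
Travel Insurance — service 700 days < 24 months (≈720 days) ✗ → not eligible.
Retirement Savings Plan — status full-time ✓ (not excluded); service 700 days ≥ 30 days ✓; rating 1 < 2 ✗ → not eligible.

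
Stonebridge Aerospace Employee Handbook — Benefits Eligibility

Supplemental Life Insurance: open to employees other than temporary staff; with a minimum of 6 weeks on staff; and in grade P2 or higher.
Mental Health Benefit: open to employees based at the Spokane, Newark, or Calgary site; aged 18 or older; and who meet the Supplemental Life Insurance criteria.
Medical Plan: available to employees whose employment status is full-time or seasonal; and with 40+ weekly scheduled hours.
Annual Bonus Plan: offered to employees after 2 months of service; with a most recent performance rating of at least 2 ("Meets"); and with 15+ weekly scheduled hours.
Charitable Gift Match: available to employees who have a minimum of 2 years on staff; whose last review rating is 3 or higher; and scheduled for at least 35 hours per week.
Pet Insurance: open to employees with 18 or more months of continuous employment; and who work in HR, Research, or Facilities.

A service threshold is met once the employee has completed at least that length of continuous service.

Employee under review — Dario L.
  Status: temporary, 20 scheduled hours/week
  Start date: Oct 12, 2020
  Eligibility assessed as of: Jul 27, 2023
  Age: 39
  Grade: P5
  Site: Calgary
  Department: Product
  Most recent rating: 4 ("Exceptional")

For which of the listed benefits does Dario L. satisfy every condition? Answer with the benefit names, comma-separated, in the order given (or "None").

Service from Oct 12, 2020 to Jul 27, 2023: 1018 days.
Supplemental Life Insurance — status temporary ✗ (excluded) → not eligible.
Mental Health Benefit — site Calgary ✓; age 39 ≥ 18 ✓; not eligible for Supplemental Life Insurance ✗ → not eligible.
Medical Plan — status temporary ✗ (requires full-time or seasonal) → not eligible.
Annual Bonus Plan — service 1018 days ≥ 2 months (≈60 days) ✓; rating 4 ≥ 2 ✓; 20 hrs/wk ≥ 15 ✓ → eligible.
Charitable Gift Match — service 1018 days ≥ 2 years (≈730 days) ✓; rating 4 ≥ 3 ✓; 20 hrs/wk < 35 ✗ → not eligible.
Pet Insurance — service 1018 days ≥ 18 months (≈540 days) ✓; dept Product ✗ → not eligible.

Annual Bonus Plan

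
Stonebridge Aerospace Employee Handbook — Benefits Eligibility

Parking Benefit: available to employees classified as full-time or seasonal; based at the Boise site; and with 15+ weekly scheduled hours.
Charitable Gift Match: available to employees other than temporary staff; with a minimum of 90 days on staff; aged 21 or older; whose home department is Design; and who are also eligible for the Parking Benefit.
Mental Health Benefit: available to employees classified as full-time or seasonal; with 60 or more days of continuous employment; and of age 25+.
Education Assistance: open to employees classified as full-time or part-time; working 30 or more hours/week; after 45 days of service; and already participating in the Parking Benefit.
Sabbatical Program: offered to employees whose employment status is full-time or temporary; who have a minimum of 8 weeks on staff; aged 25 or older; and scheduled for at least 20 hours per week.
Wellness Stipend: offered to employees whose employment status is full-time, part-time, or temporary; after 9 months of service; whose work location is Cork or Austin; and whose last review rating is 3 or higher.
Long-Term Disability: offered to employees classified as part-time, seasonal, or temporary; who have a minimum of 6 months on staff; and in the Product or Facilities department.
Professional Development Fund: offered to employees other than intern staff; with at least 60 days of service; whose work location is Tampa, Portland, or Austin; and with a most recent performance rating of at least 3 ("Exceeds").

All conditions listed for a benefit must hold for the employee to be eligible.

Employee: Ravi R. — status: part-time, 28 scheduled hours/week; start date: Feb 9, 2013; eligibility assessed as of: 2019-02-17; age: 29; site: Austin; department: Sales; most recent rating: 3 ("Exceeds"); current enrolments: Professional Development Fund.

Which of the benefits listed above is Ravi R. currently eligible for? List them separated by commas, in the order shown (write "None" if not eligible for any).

Wellness Stipend, Professional Development Fund

Service from Feb 9, 2013 to 2019-02-17: 2199 days.
Parking Benefit — status part-time ✗ (requires full-time or seasonal) → not eligible.
Charitable Gift Match — status part-time ✓ (not excluded); service 2199 days ≥ 90 days ✓; age 29 ≥ 21 ✓; dept Sales ✗ → not eligible.
Mental Health Benefit — status part-time ✗ (requires full-time or seasonal) → not eligible.
Education Assistance — status part-time ✓; 28 hrs/wk < 30 ✗ → not eligible.
Sabbatical Program — status part-time ✗ (requires full-time or temporary) → not eligible.
Wellness Stipend — status part-time ✓; service 2199 days ≥ 9 months (≈270 days) ✓; site Austin ✓; rating 3 ≥ 3 ✓ → eligible.
Long-Term Disability — status part-time ✓; service 2199 days ≥ 6 months (≈180 days) ✓; dept Sales ✗ → not eligible.
Professional Development Fund — status part-time ✓ (not excluded); service 2199 days ≥ 60 days ✓; site Austin ✓; rating 3 ≥ 3 ✓ → eligible.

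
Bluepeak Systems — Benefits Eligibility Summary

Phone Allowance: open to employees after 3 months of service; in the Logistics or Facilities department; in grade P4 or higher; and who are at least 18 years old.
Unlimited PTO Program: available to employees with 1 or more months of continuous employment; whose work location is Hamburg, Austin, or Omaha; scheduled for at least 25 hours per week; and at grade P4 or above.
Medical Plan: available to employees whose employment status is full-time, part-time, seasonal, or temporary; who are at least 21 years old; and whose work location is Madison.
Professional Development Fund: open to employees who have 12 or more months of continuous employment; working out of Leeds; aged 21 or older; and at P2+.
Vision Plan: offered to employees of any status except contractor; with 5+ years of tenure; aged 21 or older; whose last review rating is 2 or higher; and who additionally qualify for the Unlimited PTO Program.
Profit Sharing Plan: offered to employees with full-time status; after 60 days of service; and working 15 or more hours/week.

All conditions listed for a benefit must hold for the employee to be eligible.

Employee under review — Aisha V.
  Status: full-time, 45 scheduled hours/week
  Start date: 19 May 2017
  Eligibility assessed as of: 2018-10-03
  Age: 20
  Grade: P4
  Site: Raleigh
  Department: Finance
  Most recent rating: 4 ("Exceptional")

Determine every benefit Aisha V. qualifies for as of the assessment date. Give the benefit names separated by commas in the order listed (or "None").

Profit Sharing Plan

Service from 19 May 2017 to 2018-10-03: 502 days.
Phone Allowance — service 502 days ≥ 3 months (≈90 days) ✓; dept Finance ✗ → not eligible.
Unlimited PTO Program — service 502 days ≥ 1 month (≈30 days) ✓; site Raleigh ✗ (not Hamburg, Austin, or Omaha) → not eligible.
Medical Plan — status full-time ✓; age 20 < 21 ✗ → not eligible.
Professional Development Fund — service 502 days ≥ 12 months (≈360 days) ✓; site Raleigh ✗ (not Leeds) → not eligible.
Vision Plan — status full-time ✓ (not excluded); service 502 days < 5 years (≈1825 days) ✗ → not eligible.
Profit Sharing Plan — status full-time ✓; service 502 days ≥ 60 days ✓; 45 hrs/wk ≥ 15 ✓ → eligible.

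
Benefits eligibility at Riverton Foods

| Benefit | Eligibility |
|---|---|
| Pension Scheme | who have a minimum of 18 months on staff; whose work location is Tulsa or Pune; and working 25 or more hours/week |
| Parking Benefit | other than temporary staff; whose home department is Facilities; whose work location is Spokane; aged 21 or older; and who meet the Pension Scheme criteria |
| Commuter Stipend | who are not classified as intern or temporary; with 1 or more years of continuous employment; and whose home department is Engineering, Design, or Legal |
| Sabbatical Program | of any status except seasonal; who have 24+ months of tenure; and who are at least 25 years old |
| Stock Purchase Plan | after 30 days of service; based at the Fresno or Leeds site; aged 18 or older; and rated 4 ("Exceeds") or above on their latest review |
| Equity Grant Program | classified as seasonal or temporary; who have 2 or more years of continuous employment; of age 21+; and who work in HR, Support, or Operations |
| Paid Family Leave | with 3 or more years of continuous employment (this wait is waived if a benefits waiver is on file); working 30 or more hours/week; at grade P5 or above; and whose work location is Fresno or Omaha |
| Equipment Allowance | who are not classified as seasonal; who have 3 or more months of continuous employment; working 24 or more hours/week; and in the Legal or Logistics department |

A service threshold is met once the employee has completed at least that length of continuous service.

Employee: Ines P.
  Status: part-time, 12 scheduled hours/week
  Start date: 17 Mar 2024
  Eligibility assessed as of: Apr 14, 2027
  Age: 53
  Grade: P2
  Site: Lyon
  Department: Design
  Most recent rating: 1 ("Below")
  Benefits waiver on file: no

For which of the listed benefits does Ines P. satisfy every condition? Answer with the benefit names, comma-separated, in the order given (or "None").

Commuter Stipend, Sabbatical Program

Service from 17 Mar 2024 to Apr 14, 2027: 1123 days.
Pension Scheme — service 1123 days ≥ 18 months (≈540 days) ✓; site Lyon ✗ (not Tulsa or Pune) → not eligible.
Parking Benefit — status part-time ✓ (not excluded); dept Design ✗ → not eligible.
Commuter Stipend — status part-time ✓ (not excluded); service 1123 days ≥ 1 year (≈365 days) ✓; dept Design ✓ → eligible.
Sabbatical Program — status part-time ✓ (not excluded); service 1123 days ≥ 24 months (≈720 days) ✓; age 53 ≥ 25 ✓ → eligible.
Stock Purchase Plan — service 1123 days ≥ 30 days ✓; site Lyon ✗ (not Fresno or Leeds) → not eligible.
Equity Grant Program — status part-time ✗ (requires seasonal or temporary) → not eligible.
Paid Family Leave — no waiver, service 1123 days ≥ 3 years (≈1095 days) ✓; 12 hrs/wk < 30 ✗ → not eligible.
Equipment Allowance — status part-time ✓ (not excluded); service 1123 days ≥ 3 months (≈90 days) ✓; 12 hrs/wk < 24 ✗ → not eligible.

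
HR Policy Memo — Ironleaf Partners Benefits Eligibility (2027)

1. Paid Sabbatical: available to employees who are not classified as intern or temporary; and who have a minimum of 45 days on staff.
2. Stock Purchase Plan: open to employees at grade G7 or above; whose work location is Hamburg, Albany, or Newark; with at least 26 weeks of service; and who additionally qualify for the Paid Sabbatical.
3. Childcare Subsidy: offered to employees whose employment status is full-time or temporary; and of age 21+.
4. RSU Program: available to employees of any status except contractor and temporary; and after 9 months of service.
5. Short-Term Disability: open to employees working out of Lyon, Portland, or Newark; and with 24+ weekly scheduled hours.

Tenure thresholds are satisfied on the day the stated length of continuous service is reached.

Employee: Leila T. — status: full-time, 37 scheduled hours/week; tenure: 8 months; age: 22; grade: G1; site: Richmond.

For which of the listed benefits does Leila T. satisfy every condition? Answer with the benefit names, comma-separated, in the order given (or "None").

Paid Sabbatical, Childcare Subsidy

Paid Sabbatical — status full-time ✓ (not excluded); service 8 months ≥ 45 days ✓ → eligible.
Stock Purchase Plan — grade G1 < G7 ✗ → not eligible.
Childcare Subsidy — status full-time ✓; age 22 ≥ 21 ✓ → eligible.
RSU Program — status full-time ✓ (not excluded); service 8 months < 9 months ✗ → not eligible.
Short-Term Disability — site Richmond ✗ (not Lyon, Portland, or Newark) → not eligible.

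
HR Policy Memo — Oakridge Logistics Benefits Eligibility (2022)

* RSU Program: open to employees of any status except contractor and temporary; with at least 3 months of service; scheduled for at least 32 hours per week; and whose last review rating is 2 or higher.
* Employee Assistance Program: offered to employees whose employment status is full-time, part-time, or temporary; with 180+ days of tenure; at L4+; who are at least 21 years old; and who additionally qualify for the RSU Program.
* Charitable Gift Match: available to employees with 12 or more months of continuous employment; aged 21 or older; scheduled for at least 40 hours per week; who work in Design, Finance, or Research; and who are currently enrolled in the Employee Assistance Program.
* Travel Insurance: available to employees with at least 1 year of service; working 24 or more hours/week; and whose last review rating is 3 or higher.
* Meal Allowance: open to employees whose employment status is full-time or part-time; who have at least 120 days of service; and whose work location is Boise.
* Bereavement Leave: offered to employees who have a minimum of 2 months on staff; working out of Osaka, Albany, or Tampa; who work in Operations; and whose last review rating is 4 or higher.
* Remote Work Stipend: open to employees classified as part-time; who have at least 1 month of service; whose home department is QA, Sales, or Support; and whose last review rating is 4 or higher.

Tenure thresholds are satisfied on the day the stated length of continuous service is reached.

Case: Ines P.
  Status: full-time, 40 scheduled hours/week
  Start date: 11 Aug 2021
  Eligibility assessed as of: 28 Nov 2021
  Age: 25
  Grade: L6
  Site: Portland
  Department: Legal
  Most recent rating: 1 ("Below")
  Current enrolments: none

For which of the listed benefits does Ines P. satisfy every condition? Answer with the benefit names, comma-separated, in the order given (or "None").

Service from 11 Aug 2021 to 28 Nov 2021: 109 days.
RSU Program — status full-time ✓ (not excluded); service 109 days ≥ 3 months (≈90 days) ✓; 40 hrs/wk ≥ 32 ✓; rating 1 < 2 ✗ → not eligible.
Employee Assistance Program — status full-time ✓; service 109 days < 180 days ✗ → not eligible.
Charitable Gift Match — service 109 days < 12 months (≈360 days) ✗ → not eligible.
Travel Insurance — service 109 days < 1 year (≈365 days) ✗ → not eligible.
Meal Allowance — status full-time ✓; service 109 days < 120 days ✗ → not eligible.
Bereavement Leave — service 109 days ≥ 2 months (≈60 days) ✓; site Portland ✗ (not Osaka, Albany, or Tampa) → not eligible.
Remote Work Stipend — status full-time ✗ (requires part-time) → not eligible.

None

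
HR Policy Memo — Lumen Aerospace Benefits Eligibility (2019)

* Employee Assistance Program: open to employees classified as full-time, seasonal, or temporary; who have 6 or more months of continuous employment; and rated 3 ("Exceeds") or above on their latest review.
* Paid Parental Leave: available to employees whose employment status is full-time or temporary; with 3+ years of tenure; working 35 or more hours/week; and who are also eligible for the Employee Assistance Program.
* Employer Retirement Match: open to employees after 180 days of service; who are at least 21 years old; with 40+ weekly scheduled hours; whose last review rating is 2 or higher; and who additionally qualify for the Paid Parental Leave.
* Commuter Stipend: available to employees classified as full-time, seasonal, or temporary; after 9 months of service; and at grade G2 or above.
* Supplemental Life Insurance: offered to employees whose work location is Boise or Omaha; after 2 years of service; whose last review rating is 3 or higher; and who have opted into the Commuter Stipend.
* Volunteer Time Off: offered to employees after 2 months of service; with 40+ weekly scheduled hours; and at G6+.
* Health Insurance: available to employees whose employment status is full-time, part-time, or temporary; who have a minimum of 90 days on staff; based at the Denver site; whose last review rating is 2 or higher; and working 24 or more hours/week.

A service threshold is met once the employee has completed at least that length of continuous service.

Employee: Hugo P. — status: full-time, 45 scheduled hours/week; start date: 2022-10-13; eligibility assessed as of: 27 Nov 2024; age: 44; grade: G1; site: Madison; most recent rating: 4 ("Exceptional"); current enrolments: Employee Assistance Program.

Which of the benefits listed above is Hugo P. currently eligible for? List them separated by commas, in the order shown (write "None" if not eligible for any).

Employee Assistance Program

Service from 2022-10-13 to 27 Nov 2024: 776 days.
Employee Assistance Program — status full-time ✓; service 776 days ≥ 6 months (≈180 days) ✓; rating 4 ≥ 3 ✓ → eligible.
Paid Parental Leave — status full-time ✓; service 776 days < 3 years (≈1095 days) ✗ → not eligible.
Employer Retirement Match — service 776 days ≥ 180 days ✓; age 44 ≥ 21 ✓; 45 hrs/wk ≥ 40 ✓; rating 4 ≥ 2 ✓; not eligible for Paid Parental Leave ✗ → not eligible.
Commuter Stipend — status full-time ✓; service 776 days ≥ 9 months (≈270 days) ✓; grade G1 < G2 ✗ → not eligible.
Supplemental Life Insurance — site Madison ✗ (not Boise or Omaha) → not eligible.
Volunteer Time Off — service 776 days ≥ 2 months (≈60 days) ✓; 45 hrs/wk ≥ 40 ✓; grade G1 < G6 ✗ → not eligible.
Health Insurance — status full-time ✓; service 776 days ≥ 90 days ✓; site Madison ✗ (not Denver) → not eligible.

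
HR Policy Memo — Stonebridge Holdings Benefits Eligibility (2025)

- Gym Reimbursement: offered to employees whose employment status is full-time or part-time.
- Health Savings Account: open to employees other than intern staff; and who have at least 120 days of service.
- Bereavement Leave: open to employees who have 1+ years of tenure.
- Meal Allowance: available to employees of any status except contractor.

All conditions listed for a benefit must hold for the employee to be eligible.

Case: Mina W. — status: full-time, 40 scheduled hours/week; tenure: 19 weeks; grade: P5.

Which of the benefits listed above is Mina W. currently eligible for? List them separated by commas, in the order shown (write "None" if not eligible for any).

Gym Reimbursement, Health Savings Account, Meal Allowance

Gym Reimbursement — status full-time ✓ → eligible.
Health Savings Account — status full-time ✓ (not excluded); service 19 weeks ≥ 120 days ✓ → eligible.
Bereavement Leave — service 19 weeks < 1 year (≈365 days) ✗ → not eligible.
Meal Allowance — status full-time ✓ (not excluded) → eligible.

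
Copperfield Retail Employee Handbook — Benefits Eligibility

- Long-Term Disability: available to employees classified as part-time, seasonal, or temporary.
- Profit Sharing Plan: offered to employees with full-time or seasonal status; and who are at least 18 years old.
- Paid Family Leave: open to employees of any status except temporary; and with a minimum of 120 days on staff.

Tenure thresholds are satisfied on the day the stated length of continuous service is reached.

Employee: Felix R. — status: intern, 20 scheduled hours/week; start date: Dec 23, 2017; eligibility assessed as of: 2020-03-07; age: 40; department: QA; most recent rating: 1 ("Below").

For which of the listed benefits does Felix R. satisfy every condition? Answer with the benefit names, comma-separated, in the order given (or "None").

Paid Family Leave

Service from Dec 23, 2017 to 2020-03-07: 805 days.
Long-Term Disability — status intern ✗ (requires part-time, seasonal, or temporary) → not eligible.
Profit Sharing Plan — status intern ✗ (requires full-time or seasonal) → not eligible.
Paid Family Leave — status intern ✓ (not excluded); service 805 days ≥ 120 days ✓ → eligible.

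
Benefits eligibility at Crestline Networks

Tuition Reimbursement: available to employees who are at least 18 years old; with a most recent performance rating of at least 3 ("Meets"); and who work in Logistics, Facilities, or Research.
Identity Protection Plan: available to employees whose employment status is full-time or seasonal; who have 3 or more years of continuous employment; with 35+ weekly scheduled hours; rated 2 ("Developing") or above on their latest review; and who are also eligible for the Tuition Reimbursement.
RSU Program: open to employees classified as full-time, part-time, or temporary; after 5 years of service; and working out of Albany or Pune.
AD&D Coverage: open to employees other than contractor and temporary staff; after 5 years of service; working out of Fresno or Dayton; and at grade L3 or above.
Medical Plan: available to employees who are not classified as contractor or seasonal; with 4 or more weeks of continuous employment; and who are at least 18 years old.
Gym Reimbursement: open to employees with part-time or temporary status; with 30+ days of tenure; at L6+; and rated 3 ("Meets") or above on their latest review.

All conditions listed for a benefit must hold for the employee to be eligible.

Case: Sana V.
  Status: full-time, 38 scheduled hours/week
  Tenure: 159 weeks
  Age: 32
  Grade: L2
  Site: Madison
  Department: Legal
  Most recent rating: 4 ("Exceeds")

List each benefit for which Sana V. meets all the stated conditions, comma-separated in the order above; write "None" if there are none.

Medical Plan

Tuition Reimbursement — age 32 ≥ 18 ✓; rating 4 ≥ 3 ✓; dept Legal ✗ → not eligible.
Identity Protection Plan — status full-time ✓; service 159 weeks ≥ 3 years (≈1095 days) ✓; 38 hrs/wk ≥ 35 ✓; rating 4 ≥ 2 ✓; not eligible for Tuition Reimbursement ✗ → not eligible.
RSU Program — status full-time ✓; service 159 weeks < 5 years (≈1825 days) ✗ → not eligible.
AD&D Coverage — status full-time ✓ (not excluded); service 159 weeks < 5 years (≈1825 days) ✗ → not eligible.
Medical Plan — status full-time ✓ (not excluded); service 159 weeks ≥ 4 weeks ✓; age 32 ≥ 18 ✓ → eligible.
Gym Reimbursement — status full-time ✗ (requires part-time or temporary) → not eligible.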